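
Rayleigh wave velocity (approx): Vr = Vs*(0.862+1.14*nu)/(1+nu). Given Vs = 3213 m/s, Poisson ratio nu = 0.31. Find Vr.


Numerator factor = 0.862 + 1.14*0.31 = 1.2154
Denominator = 1 + 0.31 = 1.31
Vr = 3213 * 1.2154 / 1.31 = 2980.98 m/s

2980.98


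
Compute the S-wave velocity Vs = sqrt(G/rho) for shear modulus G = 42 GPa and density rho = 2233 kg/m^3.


Convert G to Pa: G = 42e9 Pa
Compute G/rho = 42e9 / 2233 = 18808777.4295
Vs = sqrt(18808777.4295) = 4336.91 m/s

4336.91


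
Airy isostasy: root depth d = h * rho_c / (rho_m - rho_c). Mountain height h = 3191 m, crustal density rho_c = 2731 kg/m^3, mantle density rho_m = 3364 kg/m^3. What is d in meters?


rho_m - rho_c = 3364 - 2731 = 633
d = 3191 * 2731 / 633
= 8714621 / 633
= 13767.17 m

13767.17


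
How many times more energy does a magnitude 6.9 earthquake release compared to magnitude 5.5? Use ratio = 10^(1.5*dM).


M2 - M1 = 6.9 - 5.5 = 1.4
1.5 * 1.4 = 2.1
ratio = 10^2.1 = 125.89

125.89


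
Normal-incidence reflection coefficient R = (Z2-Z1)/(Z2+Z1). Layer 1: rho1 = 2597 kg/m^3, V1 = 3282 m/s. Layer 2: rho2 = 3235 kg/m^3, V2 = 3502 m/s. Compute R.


Z1 = 2597 * 3282 = 8523354
Z2 = 3235 * 3502 = 11328970
R = (11328970 - 8523354) / (11328970 + 8523354) = 2805616 / 19852324 = 0.1413

0.1413


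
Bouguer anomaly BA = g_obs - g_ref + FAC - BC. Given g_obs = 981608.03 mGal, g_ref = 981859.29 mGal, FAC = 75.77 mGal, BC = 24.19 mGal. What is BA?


BA = g_obs - g_ref + FAC - BC
= 981608.03 - 981859.29 + 75.77 - 24.19
= -199.68 mGal

-199.68


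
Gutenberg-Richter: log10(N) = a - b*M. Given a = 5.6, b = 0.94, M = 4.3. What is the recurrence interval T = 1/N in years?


log10(N) = 5.6 - 0.94*4.3 = 1.558
N = 10^1.558 = 36.140986
T = 1/N = 1/36.140986 = 0.0277 years

0.0277


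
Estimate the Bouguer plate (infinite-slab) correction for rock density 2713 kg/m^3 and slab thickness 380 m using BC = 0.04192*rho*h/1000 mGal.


BC = 0.04192 * rho * h / 1000
= 0.04192 * 2713 * 380 / 1000
= 43.217 mGal

43.217


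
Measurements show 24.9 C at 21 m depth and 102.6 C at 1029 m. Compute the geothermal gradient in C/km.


dT = 102.6 - 24.9 = 77.7 C
dz = 1029 - 21 = 1008 m
gradient = dT/dz * 1000 = 77.7/1008 * 1000 = 77.0833 C/km

77.0833


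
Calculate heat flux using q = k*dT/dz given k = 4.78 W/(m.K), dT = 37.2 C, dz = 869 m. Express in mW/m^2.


q = k * dT / dz * 1000
= 4.78 * 37.2 / 869 * 1000
= 0.204621 * 1000
= 204.6214 mW/m^2

204.6214


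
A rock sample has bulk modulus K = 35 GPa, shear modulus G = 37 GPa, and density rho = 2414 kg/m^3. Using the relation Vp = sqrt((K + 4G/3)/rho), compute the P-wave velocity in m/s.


First compute the effective modulus:
K + 4G/3 = 35e9 + 4*37e9/3 = 84333333333.33 Pa
Then divide by density:
84333333333.33 / 2414 = 34935100.8009 Pa/(kg/m^3)
Take the square root:
Vp = sqrt(34935100.8009) = 5910.59 m/s

5910.59


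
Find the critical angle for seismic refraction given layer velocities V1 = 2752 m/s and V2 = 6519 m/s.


V1/V2 = 2752/6519 = 0.422151
theta_c = arcsin(0.422151) = 24.9704 degrees

24.9704


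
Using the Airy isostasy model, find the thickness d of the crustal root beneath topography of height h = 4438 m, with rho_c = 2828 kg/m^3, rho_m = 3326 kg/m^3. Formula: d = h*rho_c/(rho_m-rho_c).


rho_m - rho_c = 3326 - 2828 = 498
d = 4438 * 2828 / 498
= 12550664 / 498
= 25202.14 m

25202.14


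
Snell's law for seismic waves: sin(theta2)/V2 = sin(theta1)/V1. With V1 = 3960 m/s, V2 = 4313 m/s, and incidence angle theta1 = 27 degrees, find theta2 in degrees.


sin(theta1) = sin(27 deg) = 0.45399
sin(theta2) = V2/V1 * sin(theta1) = 4313/3960 * 0.45399 = 0.49446
theta2 = arcsin(0.49446) = 29.6341 degrees

29.6341


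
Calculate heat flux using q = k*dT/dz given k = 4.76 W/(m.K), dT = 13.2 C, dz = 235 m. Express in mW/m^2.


q = k * dT / dz * 1000
= 4.76 * 13.2 / 235 * 1000
= 0.26737 * 1000
= 267.3702 mW/m^2

267.3702


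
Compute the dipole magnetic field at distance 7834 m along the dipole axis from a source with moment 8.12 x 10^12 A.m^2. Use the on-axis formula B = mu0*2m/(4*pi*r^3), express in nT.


m = 8.12 x 10^12 = 8120000000000 A.m^2
2m = 16240000000000 A.m^2
r^3 = 7834^3 = 480784769704
B = (4pi*10^-7) * 16240000000000 / (4*pi * 480784769704) * 1e9
= 20407785.877719 / 6041719601839.79 * 1e9
= 3377.8108 nT

3377.8108


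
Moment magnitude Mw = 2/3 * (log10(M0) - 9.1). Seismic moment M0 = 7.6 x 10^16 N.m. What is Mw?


log10(M0) = log10(7.6 x 10^16) = 16.8808
Mw = 2/3 * (16.8808 - 9.1)
= 2/3 * 7.7808
= 5.19

5.19


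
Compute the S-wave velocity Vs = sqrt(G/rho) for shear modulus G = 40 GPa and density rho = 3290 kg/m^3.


Convert G to Pa: G = 40e9 Pa
Compute G/rho = 40e9 / 3290 = 12158054.7112
Vs = sqrt(12158054.7112) = 3486.84 m/s

3486.84


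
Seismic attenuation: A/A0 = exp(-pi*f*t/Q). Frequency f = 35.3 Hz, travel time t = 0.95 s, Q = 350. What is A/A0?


pi*f*t/Q = pi*35.3*0.95/350 = 0.301009
A/A0 = exp(-0.301009) = 0.740071

0.740071


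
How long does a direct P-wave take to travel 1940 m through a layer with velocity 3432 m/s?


t = x / V
= 1940 / 3432
= 0.5653 s

0.5653


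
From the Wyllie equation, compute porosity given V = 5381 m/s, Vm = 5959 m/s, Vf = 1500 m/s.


1/V - 1/Vm = 1/5381 - 1/5959 = 1.803e-05
1/Vf - 1/Vm = 1/1500 - 1/5959 = 0.00049885
phi = 1.803e-05 / 0.00049885 = 0.0361

0.0361


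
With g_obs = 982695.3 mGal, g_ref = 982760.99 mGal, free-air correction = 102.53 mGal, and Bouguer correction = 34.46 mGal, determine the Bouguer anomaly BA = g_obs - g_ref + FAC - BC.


BA = g_obs - g_ref + FAC - BC
= 982695.3 - 982760.99 + 102.53 - 34.46
= 2.38 mGal

2.38


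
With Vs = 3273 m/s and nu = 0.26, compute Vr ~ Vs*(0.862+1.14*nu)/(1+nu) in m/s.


Numerator factor = 0.862 + 1.14*0.26 = 1.1584
Denominator = 1 + 0.26 = 1.26
Vr = 3273 * 1.1584 / 1.26 = 3009.08 m/s

3009.08


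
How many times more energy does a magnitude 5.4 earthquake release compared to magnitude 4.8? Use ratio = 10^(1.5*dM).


M2 - M1 = 5.4 - 4.8 = 0.6
1.5 * 0.6 = 0.9
ratio = 10^0.9 = 7.94

7.94


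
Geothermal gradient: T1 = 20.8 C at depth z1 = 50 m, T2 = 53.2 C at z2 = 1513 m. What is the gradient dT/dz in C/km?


dT = 53.2 - 20.8 = 32.4 C
dz = 1513 - 50 = 1463 m
gradient = dT/dz * 1000 = 32.4/1463 * 1000 = 22.1463 C/km

22.1463


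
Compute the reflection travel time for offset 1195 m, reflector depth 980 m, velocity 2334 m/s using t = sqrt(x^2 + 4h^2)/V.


x^2 + 4h^2 = 1195^2 + 4*980^2 = 1428025 + 3841600 = 5269625
sqrt(5269625) = 2295.5664
t = 2295.5664 / 2334 = 0.9835 s

0.9835


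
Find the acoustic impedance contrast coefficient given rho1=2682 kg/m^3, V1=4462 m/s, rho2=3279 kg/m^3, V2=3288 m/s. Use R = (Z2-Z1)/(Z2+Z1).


Z1 = 2682 * 4462 = 11967084
Z2 = 3279 * 3288 = 10781352
R = (10781352 - 11967084) / (10781352 + 11967084) = -1185732 / 22748436 = -0.0521

-0.0521


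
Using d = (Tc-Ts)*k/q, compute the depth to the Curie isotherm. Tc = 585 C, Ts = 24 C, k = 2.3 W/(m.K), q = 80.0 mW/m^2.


T_Curie - T_surf = 585 - 24 = 561 C
Convert q to W/m^2: 80.0 mW/m^2 = 0.08 W/m^2
d = 561 * 2.3 / 0.08 = 16128.75 m

16128.75


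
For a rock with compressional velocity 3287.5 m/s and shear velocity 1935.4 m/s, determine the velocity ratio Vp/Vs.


Vp/Vs = 3287.5 / 1935.4
= 1.6986

1.6986


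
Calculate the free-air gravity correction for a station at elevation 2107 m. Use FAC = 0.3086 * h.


FAC = 0.3086 * h
= 0.3086 * 2107
= 650.2202 mGal

650.2202


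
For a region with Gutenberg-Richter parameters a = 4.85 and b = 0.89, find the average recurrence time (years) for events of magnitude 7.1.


log10(N) = 4.85 - 0.89*7.1 = -1.469
N = 10^-1.469 = 0.033963
T = 1/N = 1/0.033963 = 29.4442 years

29.4442


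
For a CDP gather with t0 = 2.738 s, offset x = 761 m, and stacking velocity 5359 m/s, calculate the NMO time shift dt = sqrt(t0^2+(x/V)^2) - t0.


x/Vnmo = 761/5359 = 0.142004
(x/Vnmo)^2 = 0.020165
t0^2 = 7.496644
sqrt(7.496644 + 0.020165) = 2.74168
dt = 2.74168 - 2.738 = 0.00368

0.00368


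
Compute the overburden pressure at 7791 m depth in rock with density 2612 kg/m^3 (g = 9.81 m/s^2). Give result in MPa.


P = rho * g * z / 1e6
= 2612 * 9.81 * 7791 / 1e6
= 199634402.52 / 1e6
= 199.6344 MPa

199.6344


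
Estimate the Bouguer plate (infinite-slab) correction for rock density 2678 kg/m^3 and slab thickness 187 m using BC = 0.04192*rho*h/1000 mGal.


BC = 0.04192 * rho * h / 1000
= 0.04192 * 2678 * 187 / 1000
= 20.9929 mGal

20.9929


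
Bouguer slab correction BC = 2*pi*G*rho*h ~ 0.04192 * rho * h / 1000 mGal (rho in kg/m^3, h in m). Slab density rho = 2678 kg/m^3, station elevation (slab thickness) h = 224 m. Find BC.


BC = 0.04192 * rho * h / 1000
= 0.04192 * 2678 * 224 / 1000
= 25.1466 mGal

25.1466


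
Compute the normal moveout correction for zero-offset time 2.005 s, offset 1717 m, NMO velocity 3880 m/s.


x/Vnmo = 1717/3880 = 0.442526
(x/Vnmo)^2 = 0.195829
t0^2 = 4.020025
sqrt(4.020025 + 0.195829) = 2.053255
dt = 2.053255 - 2.005 = 0.048255

0.048255


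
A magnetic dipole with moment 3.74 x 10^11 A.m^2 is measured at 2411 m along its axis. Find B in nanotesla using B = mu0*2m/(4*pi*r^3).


m = 3.74 x 10^11 = 374000000000 A.m^2
2m = 748000000000 A.m^2
r^3 = 2411^3 = 14014952531
B = (4pi*10^-7) * 748000000000 / (4*pi * 14014952531) * 1e9
= 939964.521954 / 176117087647.2 * 1e9
= 5337.1569 nT

5337.1569


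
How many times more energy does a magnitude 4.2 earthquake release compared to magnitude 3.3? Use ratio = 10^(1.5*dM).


M2 - M1 = 4.2 - 3.3 = 0.9
1.5 * 0.9 = 1.35
ratio = 10^1.35 = 22.39

22.39


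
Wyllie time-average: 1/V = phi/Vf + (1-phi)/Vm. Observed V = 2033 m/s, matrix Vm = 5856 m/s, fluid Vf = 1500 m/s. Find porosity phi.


1/V - 1/Vm = 1/2033 - 1/5856 = 0.00032112
1/Vf - 1/Vm = 1/1500 - 1/5856 = 0.0004959
phi = 0.00032112 / 0.0004959 = 0.6475

0.6475


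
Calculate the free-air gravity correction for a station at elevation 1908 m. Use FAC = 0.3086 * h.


FAC = 0.3086 * h
= 0.3086 * 1908
= 588.8088 mGal

588.8088


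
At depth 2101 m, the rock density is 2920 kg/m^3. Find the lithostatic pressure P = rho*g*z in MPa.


P = rho * g * z / 1e6
= 2920 * 9.81 * 2101 / 1e6
= 60183565.2 / 1e6
= 60.1836 MPa

60.1836


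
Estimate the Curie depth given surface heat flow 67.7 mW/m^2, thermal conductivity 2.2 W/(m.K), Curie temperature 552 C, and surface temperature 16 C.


T_Curie - T_surf = 552 - 16 = 536 C
Convert q to W/m^2: 67.7 mW/m^2 = 0.0677 W/m^2
d = 536 * 2.2 / 0.0677 = 17418.02 m

17418.02


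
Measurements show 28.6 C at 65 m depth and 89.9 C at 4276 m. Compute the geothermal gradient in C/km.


dT = 89.9 - 28.6 = 61.3 C
dz = 4276 - 65 = 4211 m
gradient = dT/dz * 1000 = 61.3/4211 * 1000 = 14.5571 C/km

14.5571


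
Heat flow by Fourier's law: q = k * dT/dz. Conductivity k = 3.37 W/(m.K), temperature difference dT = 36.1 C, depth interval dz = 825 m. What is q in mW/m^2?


q = k * dT / dz * 1000
= 3.37 * 36.1 / 825 * 1000
= 0.147463 * 1000
= 147.463 mW/m^2

147.463


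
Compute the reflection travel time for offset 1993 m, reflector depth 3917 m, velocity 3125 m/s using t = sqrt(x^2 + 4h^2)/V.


x^2 + 4h^2 = 1993^2 + 4*3917^2 = 3972049 + 61371556 = 65343605
sqrt(65343605) = 8083.5391
t = 8083.5391 / 3125 = 2.5867 s

2.5867


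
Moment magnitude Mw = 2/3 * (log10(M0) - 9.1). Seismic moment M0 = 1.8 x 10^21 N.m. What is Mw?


log10(M0) = log10(1.8 x 10^21) = 21.2553
Mw = 2/3 * (21.2553 - 9.1)
= 2/3 * 12.1553
= 8.1

8.1


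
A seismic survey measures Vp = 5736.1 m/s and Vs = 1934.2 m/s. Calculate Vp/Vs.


Vp/Vs = 5736.1 / 1934.2
= 2.9656

2.9656


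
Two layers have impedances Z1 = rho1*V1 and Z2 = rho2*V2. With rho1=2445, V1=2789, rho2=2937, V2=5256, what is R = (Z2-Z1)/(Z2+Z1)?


Z1 = 2445 * 2789 = 6819105
Z2 = 2937 * 5256 = 15436872
R = (15436872 - 6819105) / (15436872 + 6819105) = 8617767 / 22255977 = 0.3872

0.3872


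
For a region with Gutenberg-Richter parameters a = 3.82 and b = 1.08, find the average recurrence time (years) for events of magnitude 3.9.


log10(N) = 3.82 - 1.08*3.9 = -0.392
N = 10^-0.392 = 0.405509
T = 1/N = 1/0.405509 = 2.466 years

2.466


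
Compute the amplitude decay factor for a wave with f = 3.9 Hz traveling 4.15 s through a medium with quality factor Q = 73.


pi*f*t/Q = pi*3.9*4.15/73 = 0.69653
A/A0 = exp(-0.69653) = 0.498312

0.498312


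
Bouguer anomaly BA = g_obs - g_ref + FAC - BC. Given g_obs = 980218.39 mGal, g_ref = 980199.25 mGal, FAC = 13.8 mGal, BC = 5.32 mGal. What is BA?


BA = g_obs - g_ref + FAC - BC
= 980218.39 - 980199.25 + 13.8 - 5.32
= 27.62 mGal

27.62


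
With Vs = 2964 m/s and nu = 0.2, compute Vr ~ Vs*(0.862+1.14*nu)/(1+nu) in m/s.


Numerator factor = 0.862 + 1.14*0.2 = 1.09
Denominator = 1 + 0.2 = 1.2
Vr = 2964 * 1.09 / 1.2 = 2692.3 m/s

2692.3


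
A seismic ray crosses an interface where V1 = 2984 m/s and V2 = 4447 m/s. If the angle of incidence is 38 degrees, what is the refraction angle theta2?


sin(theta1) = sin(38 deg) = 0.615661
sin(theta2) = V2/V1 * sin(theta1) = 4447/2984 * 0.615661 = 0.917509
theta2 = arcsin(0.917509) = 66.5646 degrees

66.5646


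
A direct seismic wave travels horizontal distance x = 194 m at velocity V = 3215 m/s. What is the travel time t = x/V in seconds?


t = x / V
= 194 / 3215
= 0.0603 s

0.0603


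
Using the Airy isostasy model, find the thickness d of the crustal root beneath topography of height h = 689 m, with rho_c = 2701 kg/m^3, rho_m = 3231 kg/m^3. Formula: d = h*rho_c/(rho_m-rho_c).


rho_m - rho_c = 3231 - 2701 = 530
d = 689 * 2701 / 530
= 1860989 / 530
= 3511.3 m

3511.3


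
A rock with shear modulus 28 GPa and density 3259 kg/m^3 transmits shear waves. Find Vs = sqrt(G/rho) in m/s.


Convert G to Pa: G = 28e9 Pa
Compute G/rho = 28e9 / 3259 = 8591592.513
Vs = sqrt(8591592.513) = 2931.14 m/s

2931.14


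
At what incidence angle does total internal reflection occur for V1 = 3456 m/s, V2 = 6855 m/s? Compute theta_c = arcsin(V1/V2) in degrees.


V1/V2 = 3456/6855 = 0.504158
theta_c = arcsin(0.504158) = 30.2754 degrees

30.2754


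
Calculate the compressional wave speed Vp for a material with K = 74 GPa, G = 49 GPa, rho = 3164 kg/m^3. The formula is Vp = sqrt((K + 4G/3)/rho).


First compute the effective modulus:
K + 4G/3 = 74e9 + 4*49e9/3 = 139333333333.33 Pa
Then divide by density:
139333333333.33 / 3164 = 44037083.8601 Pa/(kg/m^3)
Take the square root:
Vp = sqrt(44037083.8601) = 6636.04 m/s

6636.04


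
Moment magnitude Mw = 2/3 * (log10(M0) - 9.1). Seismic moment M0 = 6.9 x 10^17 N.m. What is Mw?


log10(M0) = log10(6.9 x 10^17) = 17.8388
Mw = 2/3 * (17.8388 - 9.1)
= 2/3 * 8.7388
= 5.83

5.83


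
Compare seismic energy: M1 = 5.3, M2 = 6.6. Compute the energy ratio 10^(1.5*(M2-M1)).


M2 - M1 = 6.6 - 5.3 = 1.3
1.5 * 1.3 = 1.95
ratio = 10^1.95 = 89.13

89.13


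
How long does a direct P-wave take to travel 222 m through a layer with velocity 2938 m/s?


t = x / V
= 222 / 2938
= 0.0756 s

0.0756


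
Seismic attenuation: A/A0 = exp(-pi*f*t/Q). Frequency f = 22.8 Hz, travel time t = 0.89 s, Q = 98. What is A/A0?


pi*f*t/Q = pi*22.8*0.89/98 = 0.650502
A/A0 = exp(-0.650502) = 0.521784

0.521784


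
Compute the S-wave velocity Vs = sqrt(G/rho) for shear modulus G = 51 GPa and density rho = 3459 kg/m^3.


Convert G to Pa: G = 51e9 Pa
Compute G/rho = 51e9 / 3459 = 14744145.7069
Vs = sqrt(14744145.7069) = 3839.81 m/s

3839.81


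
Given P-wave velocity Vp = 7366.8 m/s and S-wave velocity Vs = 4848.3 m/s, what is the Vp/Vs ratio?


Vp/Vs = 7366.8 / 4848.3
= 1.5195

1.5195


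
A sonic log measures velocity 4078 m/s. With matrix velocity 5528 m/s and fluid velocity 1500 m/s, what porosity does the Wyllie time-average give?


1/V - 1/Vm = 1/4078 - 1/5528 = 6.432e-05
1/Vf - 1/Vm = 1/1500 - 1/5528 = 0.00048577
phi = 6.432e-05 / 0.00048577 = 0.1324

0.1324


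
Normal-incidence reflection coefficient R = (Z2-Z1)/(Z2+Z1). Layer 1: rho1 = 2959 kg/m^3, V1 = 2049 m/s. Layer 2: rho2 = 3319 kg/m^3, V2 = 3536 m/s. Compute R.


Z1 = 2959 * 2049 = 6062991
Z2 = 3319 * 3536 = 11735984
R = (11735984 - 6062991) / (11735984 + 6062991) = 5672993 / 17798975 = 0.3187

0.3187


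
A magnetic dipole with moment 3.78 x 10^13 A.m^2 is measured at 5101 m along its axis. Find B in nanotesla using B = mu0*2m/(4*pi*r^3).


m = 3.78 x 10^13 = 37800000000000 A.m^2
2m = 75600000000000 A.m^2
r^3 = 5101^3 = 132729045301
B = (4pi*10^-7) * 75600000000000 / (4*pi * 132729045301) * 1e9
= 95001761.844555 / 1667922374542.43 * 1e9
= 56958.1434 nT

56958.1434


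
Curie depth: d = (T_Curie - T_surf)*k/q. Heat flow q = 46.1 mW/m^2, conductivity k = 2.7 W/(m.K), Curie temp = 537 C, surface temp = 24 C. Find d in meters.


T_Curie - T_surf = 537 - 24 = 513 C
Convert q to W/m^2: 46.1 mW/m^2 = 0.0461 W/m^2
d = 513 * 2.7 / 0.0461 = 30045.55 m

30045.55


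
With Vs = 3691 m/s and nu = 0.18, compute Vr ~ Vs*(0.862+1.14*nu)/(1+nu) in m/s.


Numerator factor = 0.862 + 1.14*0.18 = 1.0672
Denominator = 1 + 0.18 = 1.18
Vr = 3691 * 1.0672 / 1.18 = 3338.17 m/s

3338.17


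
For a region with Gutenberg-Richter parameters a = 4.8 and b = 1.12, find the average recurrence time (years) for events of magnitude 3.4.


log10(N) = 4.8 - 1.12*3.4 = 0.992
N = 10^0.992 = 9.817479
T = 1/N = 1/9.817479 = 0.1019 years

0.1019


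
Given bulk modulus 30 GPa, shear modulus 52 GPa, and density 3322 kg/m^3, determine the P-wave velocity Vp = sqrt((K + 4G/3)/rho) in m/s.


First compute the effective modulus:
K + 4G/3 = 30e9 + 4*52e9/3 = 99333333333.33 Pa
Then divide by density:
99333333333.33 / 3322 = 29901665.6633 Pa/(kg/m^3)
Take the square root:
Vp = sqrt(29901665.6633) = 5468.24 m/s

5468.24


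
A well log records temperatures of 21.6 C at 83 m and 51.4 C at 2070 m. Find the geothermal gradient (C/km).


dT = 51.4 - 21.6 = 29.8 C
dz = 2070 - 83 = 1987 m
gradient = dT/dz * 1000 = 29.8/1987 * 1000 = 14.9975 C/km

14.9975


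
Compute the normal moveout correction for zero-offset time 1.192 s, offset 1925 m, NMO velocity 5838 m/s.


x/Vnmo = 1925/5838 = 0.329736
(x/Vnmo)^2 = 0.108726
t0^2 = 1.420864
sqrt(1.420864 + 0.108726) = 1.236766
dt = 1.236766 - 1.192 = 0.044766

0.044766


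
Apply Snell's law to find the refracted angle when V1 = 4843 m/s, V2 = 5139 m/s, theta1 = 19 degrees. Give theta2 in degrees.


sin(theta1) = sin(19 deg) = 0.325568
sin(theta2) = V2/V1 * sin(theta1) = 5139/4843 * 0.325568 = 0.345467
theta2 = arcsin(0.345467) = 20.2103 degrees

20.2103


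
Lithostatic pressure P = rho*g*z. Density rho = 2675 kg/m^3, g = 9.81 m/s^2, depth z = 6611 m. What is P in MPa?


P = rho * g * z / 1e6
= 2675 * 9.81 * 6611 / 1e6
= 173484209.25 / 1e6
= 173.4842 MPa

173.4842


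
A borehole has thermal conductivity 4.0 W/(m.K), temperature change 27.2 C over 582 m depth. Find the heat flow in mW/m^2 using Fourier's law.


q = k * dT / dz * 1000
= 4.0 * 27.2 / 582 * 1000
= 0.186942 * 1000
= 186.9416 mW/m^2

186.9416


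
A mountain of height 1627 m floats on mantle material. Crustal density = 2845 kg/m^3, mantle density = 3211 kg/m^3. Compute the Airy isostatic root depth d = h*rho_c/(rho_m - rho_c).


rho_m - rho_c = 3211 - 2845 = 366
d = 1627 * 2845 / 366
= 4628815 / 366
= 12647.04 m

12647.04


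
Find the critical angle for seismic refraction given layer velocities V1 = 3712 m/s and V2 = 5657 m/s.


V1/V2 = 3712/5657 = 0.656178
theta_c = arcsin(0.656178) = 41.009 degrees

41.009


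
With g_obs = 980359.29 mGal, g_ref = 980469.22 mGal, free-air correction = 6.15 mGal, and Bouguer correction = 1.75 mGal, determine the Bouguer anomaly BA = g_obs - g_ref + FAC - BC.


BA = g_obs - g_ref + FAC - BC
= 980359.29 - 980469.22 + 6.15 - 1.75
= -105.53 mGal

-105.53


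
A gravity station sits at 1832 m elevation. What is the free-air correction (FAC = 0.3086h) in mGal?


FAC = 0.3086 * h
= 0.3086 * 1832
= 565.3552 mGal

565.3552


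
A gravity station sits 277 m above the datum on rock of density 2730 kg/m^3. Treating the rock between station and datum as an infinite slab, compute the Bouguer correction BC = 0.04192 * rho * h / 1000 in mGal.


BC = 0.04192 * rho * h / 1000
= 0.04192 * 2730 * 277 / 1000
= 31.7003 mGal

31.7003


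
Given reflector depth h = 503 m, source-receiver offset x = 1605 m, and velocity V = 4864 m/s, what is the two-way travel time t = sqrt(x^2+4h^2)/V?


x^2 + 4h^2 = 1605^2 + 4*503^2 = 2576025 + 1012036 = 3588061
sqrt(3588061) = 1894.2178
t = 1894.2178 / 4864 = 0.3894 s

0.3894


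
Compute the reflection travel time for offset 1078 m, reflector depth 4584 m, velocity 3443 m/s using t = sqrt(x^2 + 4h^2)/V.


x^2 + 4h^2 = 1078^2 + 4*4584^2 = 1162084 + 84052224 = 85214308
sqrt(85214308) = 9231.1596
t = 9231.1596 / 3443 = 2.6811 s

2.6811


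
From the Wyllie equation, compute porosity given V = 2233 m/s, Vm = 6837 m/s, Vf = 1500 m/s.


1/V - 1/Vm = 1/2233 - 1/6837 = 0.00030157
1/Vf - 1/Vm = 1/1500 - 1/6837 = 0.0005204
phi = 0.00030157 / 0.0005204 = 0.5795

0.5795


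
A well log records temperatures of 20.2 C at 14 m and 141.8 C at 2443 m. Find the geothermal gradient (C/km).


dT = 141.8 - 20.2 = 121.6 C
dz = 2443 - 14 = 2429 m
gradient = dT/dz * 1000 = 121.6/2429 * 1000 = 50.0618 C/km

50.0618


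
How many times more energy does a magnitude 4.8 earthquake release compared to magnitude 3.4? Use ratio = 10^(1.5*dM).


M2 - M1 = 4.8 - 3.4 = 1.4
1.5 * 1.4 = 2.1
ratio = 10^2.1 = 125.89

125.89


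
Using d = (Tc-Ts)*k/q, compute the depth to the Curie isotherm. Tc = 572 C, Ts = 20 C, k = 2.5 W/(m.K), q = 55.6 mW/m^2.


T_Curie - T_surf = 572 - 20 = 552 C
Convert q to W/m^2: 55.6 mW/m^2 = 0.0556 W/m^2
d = 552 * 2.5 / 0.0556 = 24820.14 m

24820.14


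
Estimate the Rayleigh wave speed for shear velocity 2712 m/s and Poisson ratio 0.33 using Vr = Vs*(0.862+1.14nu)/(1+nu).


Numerator factor = 0.862 + 1.14*0.33 = 1.2382
Denominator = 1 + 0.33 = 1.33
Vr = 2712 * 1.2382 / 1.33 = 2524.81 m/s

2524.81


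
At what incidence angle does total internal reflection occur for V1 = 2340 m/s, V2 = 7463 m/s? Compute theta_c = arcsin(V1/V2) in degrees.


V1/V2 = 2340/7463 = 0.313547
theta_c = arcsin(0.313547) = 18.2731 degrees

18.2731


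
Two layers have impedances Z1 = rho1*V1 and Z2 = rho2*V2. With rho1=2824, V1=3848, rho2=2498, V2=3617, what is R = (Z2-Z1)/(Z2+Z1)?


Z1 = 2824 * 3848 = 10866752
Z2 = 2498 * 3617 = 9035266
R = (9035266 - 10866752) / (9035266 + 10866752) = -1831486 / 19902018 = -0.092

-0.092


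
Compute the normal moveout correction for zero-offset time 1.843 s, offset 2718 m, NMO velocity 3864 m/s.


x/Vnmo = 2718/3864 = 0.703416
(x/Vnmo)^2 = 0.494794
t0^2 = 3.396649
sqrt(3.396649 + 0.494794) = 1.972674
dt = 1.972674 - 1.843 = 0.129674

0.129674


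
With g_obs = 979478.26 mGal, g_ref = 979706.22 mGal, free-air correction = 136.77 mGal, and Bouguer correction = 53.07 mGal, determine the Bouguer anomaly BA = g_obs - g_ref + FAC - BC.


BA = g_obs - g_ref + FAC - BC
= 979478.26 - 979706.22 + 136.77 - 53.07
= -144.26 mGal

-144.26


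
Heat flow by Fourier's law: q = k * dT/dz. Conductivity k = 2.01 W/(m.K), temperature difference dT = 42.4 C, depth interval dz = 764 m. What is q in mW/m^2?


q = k * dT / dz * 1000
= 2.01 * 42.4 / 764 * 1000
= 0.11155 * 1000
= 111.5497 mW/m^2

111.5497


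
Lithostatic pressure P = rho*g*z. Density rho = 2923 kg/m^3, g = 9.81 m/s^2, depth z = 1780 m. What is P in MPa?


P = rho * g * z / 1e6
= 2923 * 9.81 * 1780 / 1e6
= 51040841.4 / 1e6
= 51.0408 MPa

51.0408


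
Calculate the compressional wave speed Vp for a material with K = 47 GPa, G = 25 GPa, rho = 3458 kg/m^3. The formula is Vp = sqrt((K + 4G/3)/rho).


First compute the effective modulus:
K + 4G/3 = 47e9 + 4*25e9/3 = 80333333333.33 Pa
Then divide by density:
80333333333.33 / 3458 = 23231154.8101 Pa/(kg/m^3)
Take the square root:
Vp = sqrt(23231154.8101) = 4819.87 m/s

4819.87


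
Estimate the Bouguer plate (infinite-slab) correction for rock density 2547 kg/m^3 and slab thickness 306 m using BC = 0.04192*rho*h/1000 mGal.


BC = 0.04192 * rho * h / 1000
= 0.04192 * 2547 * 306 / 1000
= 32.6717 mGal

32.6717


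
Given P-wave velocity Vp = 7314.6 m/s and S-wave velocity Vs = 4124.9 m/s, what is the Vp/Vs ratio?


Vp/Vs = 7314.6 / 4124.9
= 1.7733

1.7733


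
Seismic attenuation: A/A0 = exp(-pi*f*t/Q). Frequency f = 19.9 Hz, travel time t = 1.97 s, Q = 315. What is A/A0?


pi*f*t/Q = pi*19.9*1.97/315 = 0.390984
A/A0 = exp(-0.390984) = 0.676391

0.676391


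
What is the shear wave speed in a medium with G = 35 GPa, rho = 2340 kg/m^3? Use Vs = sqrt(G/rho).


Convert G to Pa: G = 35e9 Pa
Compute G/rho = 35e9 / 2340 = 14957264.9573
Vs = sqrt(14957264.9573) = 3867.46 m/s

3867.46


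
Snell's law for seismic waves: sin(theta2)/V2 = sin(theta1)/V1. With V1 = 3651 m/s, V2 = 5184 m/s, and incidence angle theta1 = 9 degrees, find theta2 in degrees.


sin(theta1) = sin(9 deg) = 0.156434
sin(theta2) = V2/V1 * sin(theta1) = 5184/3651 * 0.156434 = 0.222119
theta2 = arcsin(0.222119) = 12.8335 degrees

12.8335


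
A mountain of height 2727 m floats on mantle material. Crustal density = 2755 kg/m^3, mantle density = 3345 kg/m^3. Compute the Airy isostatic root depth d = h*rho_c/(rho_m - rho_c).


rho_m - rho_c = 3345 - 2755 = 590
d = 2727 * 2755 / 590
= 7512885 / 590
= 12733.7 m

12733.7


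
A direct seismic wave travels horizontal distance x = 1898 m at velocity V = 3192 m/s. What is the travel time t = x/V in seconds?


t = x / V
= 1898 / 3192
= 0.5946 s

0.5946


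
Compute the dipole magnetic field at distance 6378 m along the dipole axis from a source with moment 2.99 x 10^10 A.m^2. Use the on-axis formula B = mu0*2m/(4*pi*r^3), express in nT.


m = 2.99 x 10^10 = 29900000000 A.m^2
2m = 59800000000 A.m^2
r^3 = 6378^3 = 259449922152
B = (4pi*10^-7) * 59800000000 / (4*pi * 259449922152) * 1e9
= 75146.896274 / 3260343877628.67 * 1e9
= 23.0488 nT

23.0488


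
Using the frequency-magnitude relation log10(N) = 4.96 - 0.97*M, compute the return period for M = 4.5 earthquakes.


log10(N) = 4.96 - 0.97*4.5 = 0.595
N = 10^0.595 = 3.935501
T = 1/N = 1/3.935501 = 0.2541 years

0.2541


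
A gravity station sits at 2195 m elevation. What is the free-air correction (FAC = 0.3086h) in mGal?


FAC = 0.3086 * h
= 0.3086 * 2195
= 677.377 mGal

677.377


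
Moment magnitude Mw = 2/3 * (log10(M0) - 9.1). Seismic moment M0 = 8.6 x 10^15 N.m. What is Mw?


log10(M0) = log10(8.6 x 10^15) = 15.9345
Mw = 2/3 * (15.9345 - 9.1)
= 2/3 * 6.8345
= 4.56

4.56


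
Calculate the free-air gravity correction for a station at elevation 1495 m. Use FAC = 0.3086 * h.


FAC = 0.3086 * h
= 0.3086 * 1495
= 461.357 mGal

461.357


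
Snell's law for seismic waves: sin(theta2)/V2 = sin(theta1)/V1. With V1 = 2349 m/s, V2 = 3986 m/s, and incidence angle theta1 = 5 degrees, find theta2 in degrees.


sin(theta1) = sin(5 deg) = 0.087156
sin(theta2) = V2/V1 * sin(theta1) = 3986/2349 * 0.087156 = 0.147894
theta2 = arcsin(0.147894) = 8.5049 degrees

8.5049


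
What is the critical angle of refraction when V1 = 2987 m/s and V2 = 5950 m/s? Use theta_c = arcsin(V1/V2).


V1/V2 = 2987/5950 = 0.502017
theta_c = arcsin(0.502017) = 30.1335 degrees

30.1335


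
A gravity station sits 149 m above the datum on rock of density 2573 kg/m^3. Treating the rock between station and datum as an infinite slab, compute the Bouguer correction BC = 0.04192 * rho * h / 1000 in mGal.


BC = 0.04192 * rho * h / 1000
= 0.04192 * 2573 * 149 / 1000
= 16.0712 mGal

16.0712


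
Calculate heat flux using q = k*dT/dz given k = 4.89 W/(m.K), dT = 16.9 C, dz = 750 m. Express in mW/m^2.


q = k * dT / dz * 1000
= 4.89 * 16.9 / 750 * 1000
= 0.110188 * 1000
= 110.188 mW/m^2

110.188


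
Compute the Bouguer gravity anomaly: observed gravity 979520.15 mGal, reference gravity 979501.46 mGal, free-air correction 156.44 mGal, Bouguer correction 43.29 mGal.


BA = g_obs - g_ref + FAC - BC
= 979520.15 - 979501.46 + 156.44 - 43.29
= 131.84 mGal

131.84


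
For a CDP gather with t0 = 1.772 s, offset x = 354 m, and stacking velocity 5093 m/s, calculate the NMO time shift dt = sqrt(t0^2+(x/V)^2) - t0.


x/Vnmo = 354/5093 = 0.069507
(x/Vnmo)^2 = 0.004831
t0^2 = 3.139984
sqrt(3.139984 + 0.004831) = 1.773363
dt = 1.773363 - 1.772 = 0.001363

0.001363


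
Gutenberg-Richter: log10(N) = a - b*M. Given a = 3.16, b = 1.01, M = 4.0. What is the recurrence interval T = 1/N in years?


log10(N) = 3.16 - 1.01*4.0 = -0.88
N = 10^-0.88 = 0.131826
T = 1/N = 1/0.131826 = 7.5858 years

7.5858


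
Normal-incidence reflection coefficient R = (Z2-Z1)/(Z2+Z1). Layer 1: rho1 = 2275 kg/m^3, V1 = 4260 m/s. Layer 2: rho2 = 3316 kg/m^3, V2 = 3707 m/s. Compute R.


Z1 = 2275 * 4260 = 9691500
Z2 = 3316 * 3707 = 12292412
R = (12292412 - 9691500) / (12292412 + 9691500) = 2600912 / 21983912 = 0.1183

0.1183


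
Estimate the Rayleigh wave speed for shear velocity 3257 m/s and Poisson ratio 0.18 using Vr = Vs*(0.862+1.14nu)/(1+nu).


Numerator factor = 0.862 + 1.14*0.18 = 1.0672
Denominator = 1 + 0.18 = 1.18
Vr = 3257 * 1.0672 / 1.18 = 2945.65 m/s

2945.65


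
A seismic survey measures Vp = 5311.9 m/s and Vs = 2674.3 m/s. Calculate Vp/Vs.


Vp/Vs = 5311.9 / 2674.3
= 1.9863

1.9863


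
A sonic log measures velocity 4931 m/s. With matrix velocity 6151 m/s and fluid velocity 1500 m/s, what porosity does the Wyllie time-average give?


1/V - 1/Vm = 1/4931 - 1/6151 = 4.022e-05
1/Vf - 1/Vm = 1/1500 - 1/6151 = 0.00050409
phi = 4.022e-05 / 0.00050409 = 0.0798

0.0798


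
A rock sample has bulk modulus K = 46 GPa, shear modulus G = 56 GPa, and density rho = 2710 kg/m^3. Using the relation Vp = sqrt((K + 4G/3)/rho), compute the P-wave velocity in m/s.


First compute the effective modulus:
K + 4G/3 = 46e9 + 4*56e9/3 = 120666666666.67 Pa
Then divide by density:
120666666666.67 / 2710 = 44526445.2645 Pa/(kg/m^3)
Take the square root:
Vp = sqrt(44526445.2645) = 6672.81 m/s

6672.81


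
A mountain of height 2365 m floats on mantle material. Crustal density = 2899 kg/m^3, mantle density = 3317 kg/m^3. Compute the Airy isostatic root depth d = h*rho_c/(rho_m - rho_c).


rho_m - rho_c = 3317 - 2899 = 418
d = 2365 * 2899 / 418
= 6856135 / 418
= 16402.24 m

16402.24


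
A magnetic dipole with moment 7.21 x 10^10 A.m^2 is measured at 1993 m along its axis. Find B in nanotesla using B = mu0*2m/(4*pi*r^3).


m = 7.21 x 10^10 = 72100000000 A.m^2
2m = 144200000000 A.m^2
r^3 = 1993^3 = 7916293657
B = (4pi*10^-7) * 144200000000 / (4*pi * 7916293657) * 1e9
= 181207.064259 / 99479079985.96 * 1e9
= 1821.5595 nT

1821.5595


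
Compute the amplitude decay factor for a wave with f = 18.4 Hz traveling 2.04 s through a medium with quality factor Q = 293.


pi*f*t/Q = pi*18.4*2.04/293 = 0.402467
A/A0 = exp(-0.402467) = 0.668668

0.668668


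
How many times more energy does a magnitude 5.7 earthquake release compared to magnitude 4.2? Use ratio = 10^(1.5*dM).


M2 - M1 = 5.7 - 4.2 = 1.5
1.5 * 1.5 = 2.25
ratio = 10^2.25 = 177.83

177.83


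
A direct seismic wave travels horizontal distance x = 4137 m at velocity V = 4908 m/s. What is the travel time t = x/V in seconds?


t = x / V
= 4137 / 4908
= 0.8429 s

0.8429


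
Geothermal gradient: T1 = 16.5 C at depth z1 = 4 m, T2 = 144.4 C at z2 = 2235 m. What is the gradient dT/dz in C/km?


dT = 144.4 - 16.5 = 127.9 C
dz = 2235 - 4 = 2231 m
gradient = dT/dz * 1000 = 127.9/2231 * 1000 = 57.3286 C/km

57.3286


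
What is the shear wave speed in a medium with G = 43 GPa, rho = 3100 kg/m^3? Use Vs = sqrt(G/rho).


Convert G to Pa: G = 43e9 Pa
Compute G/rho = 43e9 / 3100 = 13870967.7419
Vs = sqrt(13870967.7419) = 3724.37 m/s

3724.37


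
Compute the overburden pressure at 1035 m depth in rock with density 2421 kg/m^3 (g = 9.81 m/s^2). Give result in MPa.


P = rho * g * z / 1e6
= 2421 * 9.81 * 1035 / 1e6
= 24581260.35 / 1e6
= 24.5813 MPa

24.5813


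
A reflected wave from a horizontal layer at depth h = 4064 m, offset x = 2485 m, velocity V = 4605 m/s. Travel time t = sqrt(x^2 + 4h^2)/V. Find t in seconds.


x^2 + 4h^2 = 2485^2 + 4*4064^2 = 6175225 + 66064384 = 72239609
sqrt(72239609) = 8499.3887
t = 8499.3887 / 4605 = 1.8457 s

1.8457


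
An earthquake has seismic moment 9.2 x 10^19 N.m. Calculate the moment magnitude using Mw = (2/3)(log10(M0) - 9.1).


log10(M0) = log10(9.2 x 10^19) = 19.9638
Mw = 2/3 * (19.9638 - 9.1)
= 2/3 * 10.8638
= 7.24

7.24


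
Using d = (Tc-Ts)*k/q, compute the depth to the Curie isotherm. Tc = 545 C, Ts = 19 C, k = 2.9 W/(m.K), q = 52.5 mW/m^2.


T_Curie - T_surf = 545 - 19 = 526 C
Convert q to W/m^2: 52.5 mW/m^2 = 0.0525 W/m^2
d = 526 * 2.9 / 0.0525 = 29055.24 m

29055.24


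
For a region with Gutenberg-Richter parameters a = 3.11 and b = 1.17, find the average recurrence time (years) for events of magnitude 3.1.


log10(N) = 3.11 - 1.17*3.1 = -0.517
N = 10^-0.517 = 0.304089
T = 1/N = 1/0.304089 = 3.2885 years

3.2885


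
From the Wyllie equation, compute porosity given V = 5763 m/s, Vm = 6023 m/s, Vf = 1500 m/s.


1/V - 1/Vm = 1/5763 - 1/6023 = 7.49e-06
1/Vf - 1/Vm = 1/1500 - 1/6023 = 0.00050064
phi = 7.49e-06 / 0.00050064 = 0.015

0.015


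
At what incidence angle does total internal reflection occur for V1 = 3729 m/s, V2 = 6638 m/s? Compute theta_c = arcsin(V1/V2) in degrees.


V1/V2 = 3729/6638 = 0.561766
theta_c = arcsin(0.561766) = 34.178 degrees

34.178


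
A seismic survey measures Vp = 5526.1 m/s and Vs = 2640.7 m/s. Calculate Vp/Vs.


Vp/Vs = 5526.1 / 2640.7
= 2.0927

2.0927


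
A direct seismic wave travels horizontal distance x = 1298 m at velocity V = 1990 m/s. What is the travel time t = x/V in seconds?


t = x / V
= 1298 / 1990
= 0.6523 s

0.6523


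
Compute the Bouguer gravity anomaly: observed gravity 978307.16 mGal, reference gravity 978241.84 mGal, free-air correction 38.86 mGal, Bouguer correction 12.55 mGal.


BA = g_obs - g_ref + FAC - BC
= 978307.16 - 978241.84 + 38.86 - 12.55
= 91.63 mGal

91.63


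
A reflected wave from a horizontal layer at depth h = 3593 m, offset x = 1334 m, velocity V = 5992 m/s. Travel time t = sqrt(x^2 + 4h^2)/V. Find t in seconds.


x^2 + 4h^2 = 1334^2 + 4*3593^2 = 1779556 + 51638596 = 53418152
sqrt(53418152) = 7308.7723
t = 7308.7723 / 5992 = 1.2198 s

1.2198


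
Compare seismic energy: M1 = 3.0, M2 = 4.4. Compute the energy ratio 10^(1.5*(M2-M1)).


M2 - M1 = 4.4 - 3.0 = 1.4
1.5 * 1.4 = 2.1
ratio = 10^2.1 = 125.89

125.89


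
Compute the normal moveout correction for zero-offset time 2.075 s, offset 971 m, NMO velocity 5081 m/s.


x/Vnmo = 971/5081 = 0.191104
(x/Vnmo)^2 = 0.036521
t0^2 = 4.305625
sqrt(4.305625 + 0.036521) = 2.083782
dt = 2.083782 - 2.075 = 0.008782

0.008782


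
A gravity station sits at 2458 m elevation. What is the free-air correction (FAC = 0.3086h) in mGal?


FAC = 0.3086 * h
= 0.3086 * 2458
= 758.5388 mGal

758.5388


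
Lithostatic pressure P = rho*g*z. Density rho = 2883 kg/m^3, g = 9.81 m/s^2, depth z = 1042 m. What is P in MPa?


P = rho * g * z / 1e6
= 2883 * 9.81 * 1042 / 1e6
= 29470083.66 / 1e6
= 29.4701 MPa

29.4701


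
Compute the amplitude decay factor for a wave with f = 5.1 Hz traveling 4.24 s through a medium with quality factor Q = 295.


pi*f*t/Q = pi*5.1*4.24/295 = 0.230284
A/A0 = exp(-0.230284) = 0.794308

0.794308


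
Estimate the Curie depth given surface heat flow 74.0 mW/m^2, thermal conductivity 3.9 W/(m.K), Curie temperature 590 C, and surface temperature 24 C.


T_Curie - T_surf = 590 - 24 = 566 C
Convert q to W/m^2: 74.0 mW/m^2 = 0.074 W/m^2
d = 566 * 3.9 / 0.074 = 29829.73 m

29829.73


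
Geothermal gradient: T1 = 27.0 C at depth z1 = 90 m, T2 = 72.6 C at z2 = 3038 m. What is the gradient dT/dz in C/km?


dT = 72.6 - 27.0 = 45.6 C
dz = 3038 - 90 = 2948 m
gradient = dT/dz * 1000 = 45.6/2948 * 1000 = 15.4681 C/km

15.4681


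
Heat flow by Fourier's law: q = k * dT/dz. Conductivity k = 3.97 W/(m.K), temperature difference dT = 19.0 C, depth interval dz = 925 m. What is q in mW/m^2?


q = k * dT / dz * 1000
= 3.97 * 19.0 / 925 * 1000
= 0.081546 * 1000
= 81.5459 mW/m^2

81.5459


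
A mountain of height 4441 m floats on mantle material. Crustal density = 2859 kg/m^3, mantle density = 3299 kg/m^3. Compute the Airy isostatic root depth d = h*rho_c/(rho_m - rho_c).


rho_m - rho_c = 3299 - 2859 = 440
d = 4441 * 2859 / 440
= 12696819 / 440
= 28856.41 m

28856.41


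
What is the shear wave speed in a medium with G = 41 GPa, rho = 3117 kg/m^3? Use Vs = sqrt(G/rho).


Convert G to Pa: G = 41e9 Pa
Compute G/rho = 41e9 / 3117 = 13153673.4039
Vs = sqrt(13153673.4039) = 3626.8 m/s

3626.8


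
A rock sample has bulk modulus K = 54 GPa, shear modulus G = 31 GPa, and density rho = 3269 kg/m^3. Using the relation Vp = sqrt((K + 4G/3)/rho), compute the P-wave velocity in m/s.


First compute the effective modulus:
K + 4G/3 = 54e9 + 4*31e9/3 = 95333333333.33 Pa
Then divide by density:
95333333333.33 / 3269 = 29162842.8673 Pa/(kg/m^3)
Take the square root:
Vp = sqrt(29162842.8673) = 5400.26 m/s

5400.26


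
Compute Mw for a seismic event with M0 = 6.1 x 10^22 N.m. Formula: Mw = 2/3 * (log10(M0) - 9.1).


log10(M0) = log10(6.1 x 10^22) = 22.7853
Mw = 2/3 * (22.7853 - 9.1)
= 2/3 * 13.6853
= 9.12

9.12


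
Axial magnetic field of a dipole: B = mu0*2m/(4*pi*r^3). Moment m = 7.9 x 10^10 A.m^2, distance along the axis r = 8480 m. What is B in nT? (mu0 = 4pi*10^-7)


m = 7.9 x 10^10 = 79000000000 A.m^2
2m = 158000000000 A.m^2
r^3 = 8480^3 = 609800192000
B = (4pi*10^-7) * 158000000000 / (4*pi * 609800192000) * 1e9
= 198548.655707 / 7662975213379.38 * 1e9
= 25.9101 nT

25.9101


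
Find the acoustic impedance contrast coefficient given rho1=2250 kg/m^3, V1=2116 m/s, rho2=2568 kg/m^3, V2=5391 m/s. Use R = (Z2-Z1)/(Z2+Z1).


Z1 = 2250 * 2116 = 4761000
Z2 = 2568 * 5391 = 13844088
R = (13844088 - 4761000) / (13844088 + 4761000) = 9083088 / 18605088 = 0.4882

0.4882


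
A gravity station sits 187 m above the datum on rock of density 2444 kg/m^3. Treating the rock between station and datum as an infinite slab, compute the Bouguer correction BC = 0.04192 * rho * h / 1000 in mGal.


BC = 0.04192 * rho * h / 1000
= 0.04192 * 2444 * 187 / 1000
= 19.1586 mGal

19.1586


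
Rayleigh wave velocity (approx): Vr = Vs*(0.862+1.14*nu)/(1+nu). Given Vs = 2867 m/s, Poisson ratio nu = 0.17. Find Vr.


Numerator factor = 0.862 + 1.14*0.17 = 1.0558
Denominator = 1 + 0.17 = 1.17
Vr = 2867 * 1.0558 / 1.17 = 2587.16 m/s

2587.16


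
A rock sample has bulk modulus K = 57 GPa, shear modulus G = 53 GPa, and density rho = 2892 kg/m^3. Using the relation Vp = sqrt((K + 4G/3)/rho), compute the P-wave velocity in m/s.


First compute the effective modulus:
K + 4G/3 = 57e9 + 4*53e9/3 = 127666666666.67 Pa
Then divide by density:
127666666666.67 / 2892 = 44144767.1738 Pa/(kg/m^3)
Take the square root:
Vp = sqrt(44144767.1738) = 6644.15 m/s

6644.15


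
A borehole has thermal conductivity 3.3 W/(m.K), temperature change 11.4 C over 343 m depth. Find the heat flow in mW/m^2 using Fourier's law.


q = k * dT / dz * 1000
= 3.3 * 11.4 / 343 * 1000
= 0.109679 * 1000
= 109.6793 mW/m^2

109.6793


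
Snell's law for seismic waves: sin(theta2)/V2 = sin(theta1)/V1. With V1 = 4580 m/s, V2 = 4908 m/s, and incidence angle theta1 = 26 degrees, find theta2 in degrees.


sin(theta1) = sin(26 deg) = 0.438371
sin(theta2) = V2/V1 * sin(theta1) = 4908/4580 * 0.438371 = 0.469765
theta2 = arcsin(0.469765) = 28.0191 degrees

28.0191
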